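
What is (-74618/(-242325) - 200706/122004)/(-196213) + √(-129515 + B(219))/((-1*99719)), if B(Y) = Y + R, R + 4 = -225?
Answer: 2196243721/322275702595050 - 5*I*√5181/99719 ≈ 6.8148e-6 - 0.0036091*I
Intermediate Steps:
R = -229 (R = -4 - 225 = -229)
B(Y) = -229 + Y (B(Y) = Y - 229 = -229 + Y)
(-74618/(-242325) - 200706/122004)/(-196213) + √(-129515 + B(219))/((-1*99719)) = (-74618/(-242325) - 200706/122004)/(-196213) + √(-129515 + (-229 + 219))/((-1*99719)) = (-74618*(-1/242325) - 200706*1/122004)*(-1/196213) + √(-129515 - 10)/(-99719) = (74618/242325 - 33451/20334)*(-1/196213) + √(-129525)*(-1/99719) = -2196243721/1642478850*(-1/196213) + (5*I*√5181)*(-1/99719) = 2196243721/322275702595050 - 5*I*√5181/99719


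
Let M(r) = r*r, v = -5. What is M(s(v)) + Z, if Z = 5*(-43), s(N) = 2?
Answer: -211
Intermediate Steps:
M(r) = r²
Z = -215
M(s(v)) + Z = 2² - 215 = 4 - 215 = -211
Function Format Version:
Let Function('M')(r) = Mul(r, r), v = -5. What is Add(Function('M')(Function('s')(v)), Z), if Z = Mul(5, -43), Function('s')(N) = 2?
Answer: -211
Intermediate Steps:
Function('M')(r) = Pow(r, 2)
Z = -215
Add(Function('M')(Function('s')(v)), Z) = Add(Pow(2, 2), -215) = Add(4, -215) = -211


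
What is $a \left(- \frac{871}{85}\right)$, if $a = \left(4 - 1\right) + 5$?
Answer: $- \frac{6968}{85} \approx -81.976$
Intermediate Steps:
$a = 8$ ($a = 3 + 5 = 8$)
$a \left(- \frac{871}{85}\right) = 8 \left(- \frac{871}{85}\right) = - \frac{6968}{85}$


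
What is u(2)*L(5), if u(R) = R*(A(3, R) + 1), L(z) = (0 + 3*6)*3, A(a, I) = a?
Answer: 432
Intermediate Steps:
L(z) = 54 (L(z) = (0 + 18)*3 = 18*3 = 54)
u(R) = 4*R (u(R) = R*(3 + 1) = R*4 = 4*R)
u(2)*L(5) = (4*2)*54 = 8*54 = 432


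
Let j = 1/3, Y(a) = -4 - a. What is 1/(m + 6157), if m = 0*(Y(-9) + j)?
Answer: 1/6157 ≈ 0.00016242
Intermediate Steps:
j = 1/3 (j = 1*(1/3) = 1/3 ≈ 0.33333)
m = 0 (m = 0*((-4 - 1*(-9)) + 1/3) = 0*((-4 + 9) + 1/3) = 0*(5 + 1/3) = 0*(16/3) = 0)
1/(m + 6157) = 1/(0 + 6157) = 1/6157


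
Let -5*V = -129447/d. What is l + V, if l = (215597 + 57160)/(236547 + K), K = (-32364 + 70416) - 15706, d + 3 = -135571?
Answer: 151380865419/175495797910 ≈ 0.86259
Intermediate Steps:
d = -135574 (d = -3 - 135571 = -135574)
K = 22346 (K = 38052 - 15706 = 22346)
V = -129447/677870 (V = -(-129447)/(5*(-135574)) = -(-129447)*(-1)/(5*135574) = -⅕*129447/135574 = -129447/677870 ≈ -0.19096)
l = 272757/258893 (l = (215597 + 57160)/(236547 + 22346) = 272757/258893 ≈ 1.0536)
l + V = 272757/258893 - 129447/677870 = 151380865419/175495797910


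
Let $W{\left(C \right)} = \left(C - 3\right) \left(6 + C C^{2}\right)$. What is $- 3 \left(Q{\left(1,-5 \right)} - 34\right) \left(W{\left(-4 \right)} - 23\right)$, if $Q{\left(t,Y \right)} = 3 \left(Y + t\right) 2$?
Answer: $66642$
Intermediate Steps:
$W{\left(C \right)} = \left(-3 + C\right) \left(6 + C^{3}\right)$
$Q{\left(t,Y \right)} = 6 Y + 6 t$ ($Q{\left(t,Y \right)} = 3 \left(2 Y + 2 t\right) = 6 Y + 6 t$)
$- 3 \left(Q{\left(1,-5 \right)} - 34\right) \left(W{\left(-4 \right)} - 23\right) = - 3 \left(\left(6 \left(-5\right) + 6 \cdot 1\right) - 34\right) \left(\left(-18 + \left(-4\right)^{4} - 3 \left(-4\right)^{3} + 6 \left(-4\right)\right) - 23\right) = - 3 \left(\left(-30 + 6\right) - 34\right) \left(\left(-18 + 256 - -192 - 24\right) - 23\right) = - 3 \left(-24 - 34\right) \left(\left(-18 + 256 + 192 - 24\right) - 23\right) = \left(-3\right) \left(-58\right) \left(406 - 23\right) = 174 \cdot 383 = 66642$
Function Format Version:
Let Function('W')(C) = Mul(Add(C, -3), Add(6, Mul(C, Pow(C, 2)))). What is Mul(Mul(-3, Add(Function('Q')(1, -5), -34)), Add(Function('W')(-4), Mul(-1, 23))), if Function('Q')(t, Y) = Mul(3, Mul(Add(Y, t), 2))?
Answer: 66642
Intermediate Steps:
Function('W')(C) = Mul(Add(-3, C), Add(6, Pow(C, 3)))
Function('Q')(t, Y) = Add(Mul(6, Y), Mul(6, t)) (Function('Q')(t, Y) = Mul(3, Add(Mul(2, Y), Mul(2, t))) = Add(Mul(6, Y), Mul(6, t)))
Mul(Mul(-3, Add(Function('Q')(1, -5), -34)), Add(Function('W')(-4), Mul(-1, 23))) = Mul(Mul(-3, Add(Add(Mul(6, -5), Mul(6, 1)), -34)), Add(Add(-18, Pow(-4, 4), Mul(-3, Pow(-4, 3)), Mul(6, -4)), Mul(-1, 23))) = Mul(Mul(-3, Add(Add(-30, 6), -34)), Add(Add(-18, 256, Mul(-3, -64), -24), -23)) = Mul(Mul(-3, Add(-24, -34)), Add(Add(-18, 256, 192, -24), -23)) = Mul(Mul(-3, -58), Add(406, -23)) = Mul(174, 383) = 66642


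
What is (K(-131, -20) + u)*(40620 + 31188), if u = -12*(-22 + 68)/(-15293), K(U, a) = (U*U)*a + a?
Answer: -376932310892544/15293 ≈ -2.4647e+10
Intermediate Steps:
K(U, a) = a + a*U**2 (K(U, a) = U**2*a + a = a*U**2 + a = a + a*U**2)
u = 552/15293 (u = -12*46*(-1/15293) = -552*(-1/15293) = 552/15293 ≈ 0.036095)
(K(-131, -20) + u)*(40620 + 31188) = (-20*(1 + (-131)**2) + 552/15293)*(40620 + 31188) = (-20*(1 + 17161) + 552/15293)*71808 = (-20*17162 + 552/15293)*71808 = (-343240 + 552/15293)*71808 = -5249168768/15293*71808 = -376932310892544/15293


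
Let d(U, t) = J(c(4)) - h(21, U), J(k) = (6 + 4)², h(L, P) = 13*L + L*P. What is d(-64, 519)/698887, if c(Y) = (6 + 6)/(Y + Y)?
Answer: 1171/698887 ≈ 0.0016755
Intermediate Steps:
c(Y) = 6/Y (c(Y) = 12/((2*Y)) = 12*(1/(2*Y)) = 6/Y)
J(k) = 100 (J(k) = 10² = 100)
d(U, t) = -173 - 21*U (d(U, t) = 100 - 21*(13 + U) = 100 - (273 + 21*U) = 100 + (-273 - 21*U) = -173 - 21*U)
d(-64, 519)/698887 = (-173 - 21*(-64))/698887 = (-173 + 1344)*(1/698887) = 1171*(1/698887) = 1171/698887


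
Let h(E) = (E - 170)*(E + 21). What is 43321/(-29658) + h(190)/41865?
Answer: -37521709/27591826 ≈ -1.3599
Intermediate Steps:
h(E) = (-170 + E)*(21 + E)
43321/(-29658) + h(190)/41865 = 43321/(-29658) + (-3570 + 190**2 - 149*190)/41865 = 43321*(-1/29658) + (-3570 + 36100 - 28310)*(1/41865) = -43321/29658 + 4220*(1/41865) = -43321/29658 + 844/8373 = -37521709/27591826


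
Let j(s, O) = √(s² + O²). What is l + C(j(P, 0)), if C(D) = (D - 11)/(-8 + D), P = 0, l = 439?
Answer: 3523/8 ≈ 440.38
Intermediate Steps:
j(s, O) = √(O² + s²)
C(D) = (-11 + D)/(-8 + D)
l + C(j(P, 0)) = 439 + (-11 + √(0² + 0²))/(-8 + √(0² + 0²)) = 439 + (-11 + √(0 + 0))/(-8 + √(0 + 0)) = 439 + (-11 + √0)/(-8 + √0) = 439 + (-11 + 0)/(-8 + 0) = 439 - 11/(-8) = 439 - ⅛*(-11) = 439 + 11/8 = 3523/8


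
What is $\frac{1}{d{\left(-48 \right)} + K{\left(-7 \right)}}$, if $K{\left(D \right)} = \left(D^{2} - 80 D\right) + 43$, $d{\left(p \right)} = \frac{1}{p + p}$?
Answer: $\frac{96}{62591} \approx 0.0015338$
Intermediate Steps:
$d{\left(p \right)} = \frac{1}{2 p}$
$K{\left(D \right)} = 43 + D^{2} - 80 D$
$\frac{1}{d{\left(-48 \right)} + K{\left(-7 \right)}} = \frac{1}{\frac{1}{2 \left(-48\right)} + \left(43 + \left(-7\right)^{2} - -560\right)} = \frac{1}{\frac{1}{2} \left(- \frac{1}{48}\right) + \left(43 + 49 + 560\right)} = \frac{1}{- \frac{1}{96} + 652} = \frac{1}{\frac{62591}{96}} = \frac{96}{62591}$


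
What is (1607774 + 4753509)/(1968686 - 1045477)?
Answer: 6361283/923209 ≈ 6.8904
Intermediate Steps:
(1607774 + 4753509)/(1968686 - 1045477) = 6361283/923209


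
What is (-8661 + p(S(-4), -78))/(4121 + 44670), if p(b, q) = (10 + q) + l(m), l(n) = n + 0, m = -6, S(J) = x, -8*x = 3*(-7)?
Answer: -8735/48791 ≈ -0.17903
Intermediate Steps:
x = 21/8 (x = -3*(-7)/8 = -⅛*(-21) = 21/8 ≈ 2.6250)
S(J) = 21/8
l(n) = n
p(b, q) = 4 + q (p(b, q) = (10 + q) - 6 = 4 + q)
(-8661 + p(S(-4), -78))/(4121 + 44670) = (-8661 + (4 - 78))/(4121 + 44670) = (-8661 - 74)/48791 = -8735*1/48791 = -8735/48791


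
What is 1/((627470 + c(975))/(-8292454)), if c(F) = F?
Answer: -8292454/628445 ≈ -13.195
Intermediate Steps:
1/((627470 + c(975))/(-8292454)) = 1/((627470 + 975)/(-8292454)) = 1/(628445*(-1/8292454)) = 1/(-628445/8292454) = -8292454/628445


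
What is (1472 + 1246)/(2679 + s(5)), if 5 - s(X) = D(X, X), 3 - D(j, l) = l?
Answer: 1359/1343 ≈ 1.0119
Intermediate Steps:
D(j, l) = 3 - l
s(X) = 2 + X (s(X) = 5 - (3 - X) = 5 + (-3 + X) = 2 + X)
(1472 + 1246)/(2679 + s(5)) = (1472 + 1246)/(2679 + (2 + 5)) = 2718/(2679 + 7) = 2718/2686 = 2718*(1/2686) = 1359/1343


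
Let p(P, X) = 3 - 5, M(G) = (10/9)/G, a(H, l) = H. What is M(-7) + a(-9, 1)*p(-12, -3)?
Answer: 1124/63 ≈ 17.841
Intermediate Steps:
M(G) = 10/(9*G) (M(G) = (10*(1/9))/G = 10/(9*G))
p(P, X) = -2
M(-7) + a(-9, 1)*p(-12, -3) = (10/9)/(-7) - 9*(-2) = (10/9)*(-1/7) + 18 = -10/63 + 18 = 1124/63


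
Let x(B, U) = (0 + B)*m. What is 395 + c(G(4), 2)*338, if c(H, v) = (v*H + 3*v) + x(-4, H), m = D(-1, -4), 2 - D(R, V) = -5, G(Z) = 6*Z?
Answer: 9183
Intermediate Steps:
D(R, V) = 7 (D(R, V) = 2 - 1*(-5) = 2 + 5 = 7)
m = 7
x(B, U) = 7*B (x(B, U) = (0 + B)*7 = B*7 = 7*B)
c(H, v) = -28 + 3*v + H*v (c(H, v) = (v*H + 3*v) + 7*(-4) = (H*v + 3*v) - 28 = (3*v + H*v) - 28 = -28 + 3*v + H*v)
395 + c(G(4), 2)*338 = 395 + (-28 + 3*2 + (6*4)*2)*338 = 395 + (-28 + 6 + 24*2)*338 = 395 + (-28 + 6 + 48)*338 = 395 + 26*338 = 395 + 8788 = 9183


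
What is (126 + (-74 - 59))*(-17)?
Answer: 119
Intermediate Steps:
(126 + (-74 - 59))*(-17) = (126 - 133)*(-17) = -7*(-17) = 119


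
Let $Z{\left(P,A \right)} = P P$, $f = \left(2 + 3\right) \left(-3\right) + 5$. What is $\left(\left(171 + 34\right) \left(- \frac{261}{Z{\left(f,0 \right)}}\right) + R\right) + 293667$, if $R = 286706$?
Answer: $\frac{11596759}{20} \approx 5.7984 \cdot 10^{5}$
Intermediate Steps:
$f = -10$ ($f = 5 \left(-3\right) + 5 = -15 + 5 = -10$)
$Z{\left(P,A \right)} = P^{2}$
$\left(\left(171 + 34\right) \left(- \frac{261}{Z{\left(f,0 \right)}}\right) + R\right) + 293667 = \left(\left(171 + 34\right) \left(- \frac{261}{\left(-10\right)^{2}}\right) + 286706\right) + 293667 = \left(205 \left(- \frac{261}{100}\right) + 286706\right) + 293667 = \left(- \frac{10701}{20} + 286706\right) + 293667 = \frac{5723419}{20} + 293667 = \frac{11596759}{20}$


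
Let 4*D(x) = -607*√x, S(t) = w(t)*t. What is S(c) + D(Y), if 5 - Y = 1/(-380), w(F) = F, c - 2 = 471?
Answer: 223729 - 607*√180595/760 ≈ 2.2339e+5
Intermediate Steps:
c = 473 (c = 2 + 471 = 473)
S(t) = t² (S(t) = t*t = t²)
Y = 1901/380 (Y = 5 - 1/(-380) = 5 - 1*(-1/380) = 5 + 1/380 = 1901/380 ≈ 5.0026)
D(x) = -607*√x/4 (D(x) = (-607*√x)/4 = -607*√x/4)
S(c) + D(Y) = 473² - 607*√180595/760 = 223729 - 607*√180595/760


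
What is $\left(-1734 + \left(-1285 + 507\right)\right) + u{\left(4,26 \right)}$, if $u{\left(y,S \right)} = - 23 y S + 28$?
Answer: $-4876$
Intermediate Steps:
$u{\left(y,S \right)} = 28 - 23 S y$ ($u{\left(y,S \right)} = - 23 S y + 28 = 28 - 23 S y$)
$\left(-1734 + \left(-1285 + 507\right)\right) + u{\left(4,26 \right)} = \left(-1734 + \left(-1285 + 507\right)\right) + \left(28 - 598 \cdot 4\right) = \left(-1734 - 778\right) + \left(28 - 2392\right) = -2512 - 2364 = -4876$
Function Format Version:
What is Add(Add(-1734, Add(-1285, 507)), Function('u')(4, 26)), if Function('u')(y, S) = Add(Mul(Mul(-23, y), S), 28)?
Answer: -4876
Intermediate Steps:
Function('u')(y, S) = Add(28, Mul(-23, S, y)) (Function('u')(y, S) = Add(Mul(-23, S, y), 28) = Add(28, Mul(-23, S, y)))
Add(Add(-1734, Add(-1285, 507)), Function('u')(4, 26)) = Add(Add(-1734, Add(-1285, 507)), Add(28, Mul(-23, 26, 4))) = Add(Add(-1734, -778), Add(28, -2392)) = Add(-2512, -2364) = -4876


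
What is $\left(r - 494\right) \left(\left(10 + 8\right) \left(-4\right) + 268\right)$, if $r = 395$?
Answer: $-19404$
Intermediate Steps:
$\left(r - 494\right) \left(\left(10 + 8\right) \left(-4\right) + 268\right) = \left(395 - 494\right) \left(\left(10 + 8\right) \left(-4\right) + 268\right) = - 99 \left(18 \left(-4\right) + 268\right) = - 99 \left(-72 + 268\right) = \left(-99\right) 196 = -19404$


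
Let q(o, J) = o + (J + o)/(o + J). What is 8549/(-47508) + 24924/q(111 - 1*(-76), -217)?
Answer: 295620545/2232876 ≈ 132.39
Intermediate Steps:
q(o, J) = 1 + o (q(o, J) = o + (J + o)/(J + o) = o + 1 = 1 + o)
8549/(-47508) + 24924/q(111 - 1*(-76), -217) = 8549/(-47508) + 24924/(1 + (111 - 1*(-76))) = 8549*(-1/47508) + 24924/(1 + (111 + 76)) = -8549/47508 + 24924/(1 + 187) = -8549/47508 + 24924/188 = -8549/47508 + 24924*(1/188) = -8549/47508 + 6231/47 = 295620545/2232876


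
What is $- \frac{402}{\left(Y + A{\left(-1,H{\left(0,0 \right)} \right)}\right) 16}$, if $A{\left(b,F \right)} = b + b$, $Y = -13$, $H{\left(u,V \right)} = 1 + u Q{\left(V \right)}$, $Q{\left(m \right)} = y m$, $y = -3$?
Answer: $\frac{67}{40} \approx 1.675$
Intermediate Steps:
$Q{\left(m \right)} = - 3 m$
$H{\left(u,V \right)} = 1 - 3 V u$ ($H{\left(u,V \right)} = 1 + u \left(- 3 V\right) = 1 - 3 V u$)
$A{\left(b,F \right)} = 2 b$
$- \frac{402}{\left(Y + A{\left(-1,H{\left(0,0 \right)} \right)}\right) 16} = - \frac{402}{\left(-13 + 2 \left(-1\right)\right) 16} = - \frac{402}{\left(-13 - 2\right) 16} = - \frac{402}{\left(-15\right) 16} = - \frac{402}{-240} = \left(-402\right) \left(- \frac{1}{240}\right) = \frac{67}{40}$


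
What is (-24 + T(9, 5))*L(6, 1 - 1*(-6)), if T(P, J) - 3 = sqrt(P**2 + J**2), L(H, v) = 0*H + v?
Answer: -147 + 7*sqrt(106) ≈ -74.931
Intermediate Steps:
L(H, v) = v (L(H, v) = 0 + v = v)
T(P, J) = 3 + sqrt(J**2 + P**2) (T(P, J) = 3 + sqrt(P**2 + J**2) = 3 + sqrt(J**2 + P**2))
(-24 + T(9, 5))*L(6, 1 - 1*(-6)) = (-24 + (3 + sqrt(5**2 + 9**2)))*(1 - 1*(-6)) = (-24 + (3 + sqrt(25 + 81)))*(1 + 6) = (-24 + (3 + sqrt(106)))*7 = (-21 + sqrt(106))*7 = -147 + 7*sqrt(106)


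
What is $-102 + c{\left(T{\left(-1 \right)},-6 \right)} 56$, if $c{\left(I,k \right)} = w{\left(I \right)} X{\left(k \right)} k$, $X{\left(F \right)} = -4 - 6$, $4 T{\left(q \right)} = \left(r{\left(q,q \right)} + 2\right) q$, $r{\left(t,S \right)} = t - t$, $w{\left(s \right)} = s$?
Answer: $-1782$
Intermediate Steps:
$r{\left(t,S \right)} = 0$
$T{\left(q \right)} = \frac{q}{2}$ ($T{\left(q \right)} = \frac{\left(0 + 2\right) q}{4} = \frac{2 q}{4} = \frac{q}{2}$)
$X{\left(F \right)} = -10$ ($X{\left(F \right)} = -4 - 6 = -10$)
$c{\left(I,k \right)} = - 10 I k$ ($c{\left(I,k \right)} = I \left(-10\right) k = - 10 I k$)
$-102 + c{\left(T{\left(-1 \right)},-6 \right)} 56 = -102 + \left(-10\right) \frac{1}{2} \left(-1\right) \left(-6\right) 56 = -102 + \left(-10\right) \left(- \frac{1}{2}\right) \left(-6\right) 56 = -102 - 1680 = -1782$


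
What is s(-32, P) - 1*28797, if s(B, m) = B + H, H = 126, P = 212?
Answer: -28703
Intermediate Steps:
s(B, m) = 126 + B (s(B, m) = B + 126 = 126 + B)
s(-32, P) - 1*28797 = (126 - 32) - 1*28797 = 94 - 28797 = -28703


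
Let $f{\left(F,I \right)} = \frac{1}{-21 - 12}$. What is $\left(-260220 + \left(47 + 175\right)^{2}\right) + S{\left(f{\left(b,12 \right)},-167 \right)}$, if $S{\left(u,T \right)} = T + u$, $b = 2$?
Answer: $- \frac{6966400}{33} \approx -2.111 \cdot 10^{5}$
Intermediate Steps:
$f{\left(F,I \right)} = - \frac{1}{33}$ ($f{\left(F,I \right)} = \frac{1}{-33} = - \frac{1}{33}$)
$\left(-260220 + \left(47 + 175\right)^{2}\right) + S{\left(f{\left(b,12 \right)},-167 \right)} = \left(-260220 + \left(47 + 175\right)^{2}\right) - \frac{5512}{33} = \left(-260220 + 222^{2}\right) - \frac{5512}{33} = \left(-260220 + 49284\right) - \frac{5512}{33} = -210936 - \frac{5512}{33} = - \frac{6966400}{33}$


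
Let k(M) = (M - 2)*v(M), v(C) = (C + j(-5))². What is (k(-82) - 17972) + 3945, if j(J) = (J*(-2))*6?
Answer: -54683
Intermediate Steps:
j(J) = -12*J (j(J) = -2*J*6 = -12*J)
v(C) = (60 + C)² (v(C) = (C - 12*(-5))² = (C + 60)² = (60 + C)²)
k(M) = (60 + M)²*(-2 + M) (k(M) = (M - 2)*(60 + M)² = (-2 + M)*(60 + M)² = (60 + M)²*(-2 + M))
(k(-82) - 17972) + 3945 = ((60 - 82)²*(-2 - 82) - 17972) + 3945 = ((-22)²*(-84) - 17972) + 3945 = (484*(-84) - 17972) + 3945 = (-40656 - 17972) + 3945 = -58628 + 3945 = -54683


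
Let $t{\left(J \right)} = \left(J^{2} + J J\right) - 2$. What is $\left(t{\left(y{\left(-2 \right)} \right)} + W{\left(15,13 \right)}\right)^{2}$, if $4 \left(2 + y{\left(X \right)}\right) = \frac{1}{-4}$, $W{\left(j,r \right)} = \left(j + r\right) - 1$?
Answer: $\frac{18395521}{16384} \approx 1122.8$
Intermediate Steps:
$W{\left(j,r \right)} = -1 + j + r$
$y{\left(X \right)} = - \frac{33}{16}$ ($y{\left(X \right)} = -2 + \frac{1}{4 \left(-4\right)} = -2 + \frac{1}{4} \left(- \frac{1}{4}\right) = -2 - \frac{1}{16} = - \frac{33}{16}$)
$t{\left(J \right)} = -2 + 2 J^{2}$ ($t{\left(J \right)} = \left(J^{2} + J^{2}\right) - 2 = 2 J^{2} - 2 = -2 + 2 J^{2}$)
$\left(t{\left(y{\left(-2 \right)} \right)} + W{\left(15,13 \right)}\right)^{2} = \left(\left(-2 + 2 \left(- \frac{33}{16}\right)^{2}\right) + \left(-1 + 15 + 13\right)\right)^{2} = \left(\left(-2 + 2 \cdot \frac{1089}{256}\right) + 27\right)^{2} = \left(\left(-2 + \frac{1089}{128}\right) + 27\right)^{2} = \left(\frac{833}{128} + 27\right)^{2} = \left(\frac{4289}{128}\right)^{2} = \frac{18395521}{16384}$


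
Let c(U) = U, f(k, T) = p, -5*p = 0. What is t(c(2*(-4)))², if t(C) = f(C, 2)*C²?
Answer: 0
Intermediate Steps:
p = 0 (p = -⅕*0 = 0)
f(k, T) = 0
t(C) = 0 (t(C) = 0*C² = 0)
t(c(2*(-4)))² = 0² = 0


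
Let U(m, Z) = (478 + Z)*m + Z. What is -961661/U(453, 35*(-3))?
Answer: -961661/168864 ≈ -5.6949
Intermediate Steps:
U(m, Z) = Z + m*(478 + Z) (U(m, Z) = m*(478 + Z) + Z = Z + m*(478 + Z))
-961661/U(453, 35*(-3)) = -961661/(35*(-3) + 478*453 + (35*(-3))*453) = -961661/(-105 + 216534 - 105*453) = -961661/(-105 + 216534 - 47565) = -961661/168864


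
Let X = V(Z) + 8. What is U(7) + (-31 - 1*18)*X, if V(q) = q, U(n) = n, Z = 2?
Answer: -483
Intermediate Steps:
X = 10 (X = 2 + 8 = 10)
U(7) + (-31 - 1*18)*X = 7 + (-31 - 1*18)*10 = 7 + (-31 - 18)*10 = 7 - 49*10 = 7 - 490 = -483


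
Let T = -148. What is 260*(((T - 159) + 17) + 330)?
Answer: 10400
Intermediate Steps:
260*(((T - 159) + 17) + 330) = 260*(((-148 - 159) + 17) + 330) = 260*((-307 + 17) + 330) = 260*(-290 + 330) = 260*40 = 10400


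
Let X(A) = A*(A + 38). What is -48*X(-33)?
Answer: 7920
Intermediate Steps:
X(A) = A*(38 + A)
-48*X(-33) = -(-1584)*(38 - 33) = -(-1584)*5 = -48*(-165) = 7920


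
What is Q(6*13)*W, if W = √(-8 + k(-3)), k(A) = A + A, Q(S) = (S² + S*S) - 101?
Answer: 12067*I*√14 ≈ 45151.0*I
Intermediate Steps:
Q(S) = -101 + 2*S² (Q(S) = (S² + S²) - 101 = 2*S² - 101 = -101 + 2*S²)
k(A) = 2*A
W = I*√14 (W = √(-8 + 2*(-3)) = √(-8 - 6) = √(-14) = I*√14 ≈ 3.7417*I)
Q(6*13)*W = (-101 + 2*(6*13)²)*(I*√14) = (-101 + 2*78²)*(I*√14) = (-101 + 2*6084)*(I*√14) = (-101 + 12168)*(I*√14) = 12067*(I*√14) = 12067*I*√14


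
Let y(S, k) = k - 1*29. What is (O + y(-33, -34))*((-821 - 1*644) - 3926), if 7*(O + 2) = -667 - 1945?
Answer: 16534197/7 ≈ 2.3620e+6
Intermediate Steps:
y(S, k) = -29 + k (y(S, k) = k - 29 = -29 + k)
O = -2626/7 (O = -2 + (-667 - 1945)/7 = -2 + (1/7)*(-2612) = -2 - 2612/7 = -2626/7 ≈ -375.14)
(O + y(-33, -34))*((-821 - 1*644) - 3926) = (-2626/7 + (-29 - 34))*((-821 - 1*644) - 3926) = (-2626/7 - 63)*((-821 - 644) - 3926) = -3067*(-1465 - 3926)/7 = -3067/7*(-5391) = 16534197/7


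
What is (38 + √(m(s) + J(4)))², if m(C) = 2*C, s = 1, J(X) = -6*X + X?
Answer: 1426 + 228*I*√2 ≈ 1426.0 + 322.44*I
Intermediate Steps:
J(X) = -5*X
(38 + √(m(s) + J(4)))² = (38 + √(2*1 - 5*4))² = (38 + √(2 - 20))² = (38 + √(-18))² = (38 + 3*I*√2)²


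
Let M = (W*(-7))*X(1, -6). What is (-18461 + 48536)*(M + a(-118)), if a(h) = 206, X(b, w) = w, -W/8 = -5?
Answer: 56721450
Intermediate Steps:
W = 40 (W = -8*(-5) = 40)
M = 1680 (M = (40*(-7))*(-6) = -280*(-6) = 1680)
(-18461 + 48536)*(M + a(-118)) = (-18461 + 48536)*(1680 + 206) = 30075*1886 = 56721450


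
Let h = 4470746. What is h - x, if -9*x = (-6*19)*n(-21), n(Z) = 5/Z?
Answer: 281657188/63 ≈ 4.4708e+6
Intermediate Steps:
x = -190/63 (x = -(-6*19)*5/(-21)/9 = -(-38)*5*(-1/21)/3 = -(-38)*(-5)/(3*21) = -⅑*190/7 = -190/63 ≈ -3.0159)
h - x = 4470746 - 1*(-190/63) = 4470746 + 190/63 = 281657188/63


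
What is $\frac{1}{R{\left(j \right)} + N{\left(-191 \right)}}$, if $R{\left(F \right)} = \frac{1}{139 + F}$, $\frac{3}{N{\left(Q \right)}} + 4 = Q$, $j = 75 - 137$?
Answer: $- \frac{5005}{12} \approx -417.08$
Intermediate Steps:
$j = -62$
$N{\left(Q \right)} = \frac{3}{-4 + Q}$
$\frac{1}{R{\left(j \right)} + N{\left(-191 \right)}} = \frac{1}{\frac{1}{139 - 62} + \frac{3}{-4 - 191}} = \frac{1}{\frac{1}{77} + \frac{3}{-195}} = \frac{1}{\frac{1}{77} + 3 \left(- \frac{1}{195}\right)} = \frac{1}{\frac{1}{77} - \frac{1}{65}} = \frac{1}{- \frac{12}{5005}} = - \frac{5005}{12}$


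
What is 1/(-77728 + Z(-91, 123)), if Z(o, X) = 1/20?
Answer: -20/1554559 ≈ -1.2865e-5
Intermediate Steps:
Z(o, X) = 1/20
1/(-77728 + Z(-91, 123)) = 1/(-77728 + 1/20) = 1/(-1554559/20) = -20/1554559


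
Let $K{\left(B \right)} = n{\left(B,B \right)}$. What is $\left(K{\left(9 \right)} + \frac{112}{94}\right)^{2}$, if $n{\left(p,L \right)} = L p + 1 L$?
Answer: $\frac{18369796}{2209} \approx 8315.9$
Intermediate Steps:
$n{\left(p,L \right)} = L + L p$ ($n{\left(p,L \right)} = L p + L = L + L p$)
$K{\left(B \right)} = B \left(1 + B\right)$
$\left(K{\left(9 \right)} + \frac{112}{94}\right)^{2} = \left(9 \left(1 + 9\right) + \frac{112}{94}\right)^{2} = \left(9 \cdot 10 + 112 \cdot \frac{1}{94}\right)^{2} = \left(90 + \frac{56}{47}\right)^{2} = \left(\frac{4286}{47}\right)^{2} = \frac{18369796}{2209}$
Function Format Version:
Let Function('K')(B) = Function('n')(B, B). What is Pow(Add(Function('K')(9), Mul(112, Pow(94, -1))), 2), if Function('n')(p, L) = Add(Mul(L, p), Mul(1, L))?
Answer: Rational(18369796, 2209) ≈ 8315.9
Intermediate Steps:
Function('n')(p, L) = Add(L, Mul(L, p)) (Function('n')(p, L) = Add(Mul(L, p), L) = Add(L, Mul(L, p)))
Function('K')(B) = Mul(B, Add(1, B))
Pow(Add(Function('K')(9), Mul(112, Pow(94, -1))), 2) = Pow(Add(Mul(9, Add(1, 9)), Mul(112, Pow(94, -1))), 2) = Pow(Add(Mul(9, 10), Mul(112, Rational(1, 94))), 2) = Pow(Add(90, Rational(56, 47)), 2) = Pow(Rational(4286, 47), 2) = Rational(18369796, 2209)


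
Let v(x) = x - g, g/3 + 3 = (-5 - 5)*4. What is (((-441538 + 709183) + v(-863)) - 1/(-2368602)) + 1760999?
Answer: 4803311681821/2368602 ≈ 2.0279e+6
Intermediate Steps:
g = -129 (g = -9 + 3*((-5 - 5)*4) = -9 + 3*(-10*4) = -9 + 3*(-40) = -9 - 120 = -129)
v(x) = 129 + x (v(x) = x - 1*(-129) = x + 129 = 129 + x)
(((-441538 + 709183) + v(-863)) - 1/(-2368602)) + 1760999 = (((-441538 + 709183) + (129 - 863)) - 1/(-2368602)) + 1760999 = ((267645 - 734) - 1*(-1/2368602)) + 1760999 = (266911 + 1/2368602) + 1760999 = 632205928423/2368602 + 1760999 = 4803311681821/2368602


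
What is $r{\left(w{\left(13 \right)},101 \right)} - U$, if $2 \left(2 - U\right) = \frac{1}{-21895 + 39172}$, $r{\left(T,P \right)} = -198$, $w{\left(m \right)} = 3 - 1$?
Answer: $- \frac{6910799}{34554} \approx -200.0$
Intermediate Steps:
$w{\left(m \right)} = 2$
$U = \frac{69107}{34554}$ ($U = 2 - \frac{1}{2 \left(-21895 + 39172\right)} = 2 - \frac{1}{2 \cdot 17277} = 2 - \frac{1}{34554} = \frac{69107}{34554} \approx 2.0$)
$r{\left(w{\left(13 \right)},101 \right)} - U = -198 - \frac{69107}{34554} = - \frac{6910799}{34554}$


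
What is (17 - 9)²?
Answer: 64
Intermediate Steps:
(17 - 9)² = 8² = 64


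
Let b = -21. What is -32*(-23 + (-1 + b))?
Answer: 1440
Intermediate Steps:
-32*(-23 + (-1 + b)) = -32*(-23 + (-1 - 21)) = -32*(-23 - 22) = -32*(-45) = 1440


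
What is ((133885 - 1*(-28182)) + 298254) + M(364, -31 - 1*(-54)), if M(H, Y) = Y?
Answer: 460344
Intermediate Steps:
((133885 - 1*(-28182)) + 298254) + M(364, -31 - 1*(-54)) = ((133885 - 1*(-28182)) + 298254) + (-31 - 1*(-54)) = ((133885 + 28182) + 298254) + (-31 + 54) = (162067 + 298254) + 23 = 460321 + 23 = 460344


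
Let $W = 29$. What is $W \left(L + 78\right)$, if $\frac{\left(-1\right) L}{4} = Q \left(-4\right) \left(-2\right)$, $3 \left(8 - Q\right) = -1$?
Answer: $- \frac{16414}{3} \approx -5471.3$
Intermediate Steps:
$Q = \frac{25}{3}$ ($Q = 8 - - \frac{1}{3} = 8 + \frac{1}{3} = \frac{25}{3} \approx 8.3333$)
$L = - \frac{800}{3}$ ($L = - 4 \cdot \frac{25}{3} \left(-4\right) \left(-2\right) = - 4 \left(\left(- \frac{100}{3}\right) \left(-2\right)\right) = \left(-4\right) \frac{200}{3} = - \frac{800}{3} \approx -266.67$)
$W \left(L + 78\right) = 29 \left(- \frac{800}{3} + 78\right) = 29 \left(- \frac{566}{3}\right) = - \frac{16414}{3}$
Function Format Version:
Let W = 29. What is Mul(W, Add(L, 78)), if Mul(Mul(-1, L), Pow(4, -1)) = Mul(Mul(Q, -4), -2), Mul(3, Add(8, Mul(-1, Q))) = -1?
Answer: Rational(-16414, 3) ≈ -5471.3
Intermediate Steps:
Q = Rational(25, 3) (Q = Add(8, Mul(Rational(-1, 3), -1)) = Add(8, Rational(1, 3)) = Rational(25, 3) ≈ 8.3333)
L = Rational(-800, 3) (L = Mul(-4, Mul(Mul(Rational(25, 3), -4), -2)) = Mul(-4, Mul(Rational(-100, 3), -2)) = Mul(-4, Rational(200, 3)) = Rational(-800, 3) ≈ -266.67)
Mul(W, Add(L, 78)) = Mul(29, Add(Rational(-800, 3), 78)) = Mul(29, Rational(-566, 3)) = Rational(-16414, 3)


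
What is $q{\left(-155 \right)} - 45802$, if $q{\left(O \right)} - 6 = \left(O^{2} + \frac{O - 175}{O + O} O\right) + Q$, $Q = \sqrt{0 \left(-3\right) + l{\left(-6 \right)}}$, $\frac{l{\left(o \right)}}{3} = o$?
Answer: $-21936 + 3 i \sqrt{2} \approx -21936.0 + 4.2426 i$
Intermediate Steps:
$l{\left(o \right)} = 3 o$
$Q = 3 i \sqrt{2}$ ($Q = \sqrt{0 \left(-3\right) + 3 \left(-6\right)} = \sqrt{0 - 18} = \sqrt{-18} = 3 i \sqrt{2} \approx 4.2426 i$)
$q{\left(O \right)} = - \frac{163}{2} + O^{2} + \frac{O}{2} + 3 i \sqrt{2}$ ($q{\left(O \right)} = 6 + \left(\left(O^{2} + \frac{O - 175}{O + O} O\right) + 3 i \sqrt{2}\right) = 6 + \left(\left(O^{2} + \frac{-175 + O}{2 O} O\right) + 3 i \sqrt{2}\right) = 6 + \left(\left(O^{2} + \left(- \frac{175}{2} + \frac{O}{2}\right)\right) + 3 i \sqrt{2}\right) = 6 + \left(\left(- \frac{175}{2} + O^{2} + \frac{O}{2}\right) + 3 i \sqrt{2}\right) = 6 + \left(- \frac{175}{2} + O^{2} + \frac{O}{2} + 3 i \sqrt{2}\right) = - \frac{163}{2} + O^{2} + \frac{O}{2} + 3 i \sqrt{2}$)
$q{\left(-155 \right)} - 45802 = \left(- \frac{163}{2} + \left(-155\right)^{2} + \frac{1}{2} \left(-155\right) + 3 i \sqrt{2}\right) - 45802 = \left(- \frac{163}{2} + 24025 - \frac{155}{2} + 3 i \sqrt{2}\right) - 45802 = \left(23866 + 3 i \sqrt{2}\right) - 45802 = -21936 + 3 i \sqrt{2}$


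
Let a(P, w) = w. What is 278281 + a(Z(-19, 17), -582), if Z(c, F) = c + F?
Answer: 277699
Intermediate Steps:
Z(c, F) = F + c
278281 + a(Z(-19, 17), -582) = 278281 - 582 = 277699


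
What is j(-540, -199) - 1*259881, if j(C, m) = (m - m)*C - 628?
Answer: -260509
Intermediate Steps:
j(C, m) = -628 (j(C, m) = 0*C - 628 = 0 - 628 = -628)
j(-540, -199) - 1*259881 = -628 - 1*259881 = -628 - 259881 = -260509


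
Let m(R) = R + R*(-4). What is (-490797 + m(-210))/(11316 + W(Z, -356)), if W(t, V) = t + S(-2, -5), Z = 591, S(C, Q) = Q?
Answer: -490167/11902 ≈ -41.184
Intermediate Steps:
m(R) = -3*R (m(R) = R - 4*R = -3*R)
W(t, V) = -5 + t (W(t, V) = t - 5 = -5 + t)
(-490797 + m(-210))/(11316 + W(Z, -356)) = (-490797 - 3*(-210))/(11316 + (-5 + 591)) = (-490797 + 630)/(11316 + 586) = -490167/11902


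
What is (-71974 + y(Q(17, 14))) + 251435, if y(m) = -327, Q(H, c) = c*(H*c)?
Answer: 179134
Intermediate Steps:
Q(H, c) = H*c**2
(-71974 + y(Q(17, 14))) + 251435 = (-71974 - 327) + 251435 = -72301 + 251435 = 179134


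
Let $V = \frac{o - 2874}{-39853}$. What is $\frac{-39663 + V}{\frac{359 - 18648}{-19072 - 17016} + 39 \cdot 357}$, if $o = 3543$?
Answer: $- \frac{57043948226304}{20024997207589} \approx -2.8486$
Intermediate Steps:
$V = - \frac{669}{39853}$ ($V = \frac{3543 - 2874}{-39853} = 669 \left(- \frac{1}{39853}\right) = - \frac{669}{39853} \approx -0.016787$)
$\frac{-39663 + V}{\frac{359 - 18648}{-19072 - 17016} + 39 \cdot 357} = \frac{-39663 - \frac{669}{39853}}{\frac{359 - 18648}{-19072 - 17016} + 39 \cdot 357} = - \frac{1580690208}{39853 \left(- \frac{18289}{-36088} + 13923\right)} = - \frac{1580690208}{39853 \left(\left(-18289\right) \left(- \frac{1}{36088}\right) + 13923\right)} = - \frac{1580690208}{39853 \left(\frac{18289}{36088} + 13923\right)} = - \frac{1580690208}{39853 \cdot \frac{502471513}{36088}} = \left(- \frac{1580690208}{39853}\right) \frac{36088}{502471513} = - \frac{57043948226304}{20024997207589}$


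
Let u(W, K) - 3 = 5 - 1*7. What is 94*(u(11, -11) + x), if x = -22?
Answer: -1974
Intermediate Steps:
u(W, K) = 1 (u(W, K) = 3 + (5 - 1*7) = 3 + (5 - 7) = 3 - 2 = 1)
94*(u(11, -11) + x) = 94*(1 - 22) = 94*(-21) = -1974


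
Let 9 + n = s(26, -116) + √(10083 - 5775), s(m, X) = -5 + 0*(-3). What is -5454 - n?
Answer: -5440 - 2*√1077 ≈ -5505.6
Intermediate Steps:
s(m, X) = -5 (s(m, X) = -5 + 0 = -5)
n = -14 + 2*√1077 (n = -9 + (-5 + √(10083 - 5775)) = -9 + (-5 + √4308) = -9 + (-5 + 2*√1077) = -14 + 2*√1077 ≈ 51.635)
-5454 - n = -5454 - (-14 + 2*√1077) = -5454 + (14 - 2*√1077) = -5440 - 2*√1077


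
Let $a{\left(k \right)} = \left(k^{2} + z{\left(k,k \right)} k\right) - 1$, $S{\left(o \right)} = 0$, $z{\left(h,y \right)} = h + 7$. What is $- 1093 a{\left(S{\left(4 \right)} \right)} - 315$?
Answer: $778$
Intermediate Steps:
$z{\left(h,y \right)} = 7 + h$
$a{\left(k \right)} = -1 + k^{2} + k \left(7 + k\right)$ ($a{\left(k \right)} = \left(k^{2} + \left(7 + k\right) k\right) - 1 = \left(k^{2} + k \left(7 + k\right)\right) - 1 = -1 + k^{2} + k \left(7 + k\right)$)
$- 1093 a{\left(S{\left(4 \right)} \right)} - 315 = - 1093 \left(-1 + 0^{2} + 0 \left(7 + 0\right)\right) - 315 = - 1093 \left(-1 + 0 + 0 \cdot 7\right) - 315 = - 1093 \left(-1 + 0 + 0\right) - 315 = \left(-1093\right) \left(-1\right) - 315 = 1093 - 315 = 778$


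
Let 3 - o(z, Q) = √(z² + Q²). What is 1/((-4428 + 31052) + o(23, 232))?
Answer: 26627/708942776 + √54353/708942776 ≈ 3.7888e-5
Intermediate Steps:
o(z, Q) = 3 - √(Q² + z²) (o(z, Q) = 3 - √(z² + Q²) = 3 - √(Q² + z²))
1/((-4428 + 31052) + o(23, 232)) = 1/((-4428 + 31052) + (3 - √(232² + 23²))) = 1/(26624 + (3 - √(53824 + 529))) = 1/(26624 + (3 - √54353)) = 1/(26627 - √54353)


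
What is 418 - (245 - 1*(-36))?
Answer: 137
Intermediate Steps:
418 - (245 - 1*(-36)) = 418 - (245 + 36) = 418 - 1*281 = 418 - 281 = 137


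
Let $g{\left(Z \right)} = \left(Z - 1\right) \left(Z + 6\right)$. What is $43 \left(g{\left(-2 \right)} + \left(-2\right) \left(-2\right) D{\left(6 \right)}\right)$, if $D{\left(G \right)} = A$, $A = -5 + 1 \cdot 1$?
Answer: $-1204$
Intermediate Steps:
$A = -4$ ($A = -5 + 1 = -4$)
$D{\left(G \right)} = -4$
$g{\left(Z \right)} = \left(-1 + Z\right) \left(6 + Z\right)$
$43 \left(g{\left(-2 \right)} + \left(-2\right) \left(-2\right) D{\left(6 \right)}\right) = 43 \left(\left(-6 + \left(-2\right)^{2} + 5 \left(-2\right)\right) + \left(-2\right) \left(-2\right) \left(-4\right)\right) = 43 \left(\left(-6 + 4 - 10\right) + 4 \left(-4\right)\right) = 43 \left(-12 - 16\right) = 43 \left(-28\right) = -1204$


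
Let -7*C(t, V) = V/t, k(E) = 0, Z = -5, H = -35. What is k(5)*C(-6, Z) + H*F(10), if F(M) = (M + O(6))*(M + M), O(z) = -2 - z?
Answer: -1400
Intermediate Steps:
C(t, V) = -V/(7*t)
F(M) = 2*M*(-8 + M) (F(M) = (M + (-2 - 1*6))*(M + M) = (M + (-2 - 6))*(2*M) = (M - 8)*(2*M) = (-8 + M)*(2*M) = 2*M*(-8 + M))
k(5)*C(-6, Z) + H*F(10) = 0*(-1/7*(-5)/(-6)) - 70*10*(-8 + 10) = 0*(-1/7*(-5)*(-1/6)) - 70*10*2 = 0*(-5/42) - 35*40 = 0 - 1400 = -1400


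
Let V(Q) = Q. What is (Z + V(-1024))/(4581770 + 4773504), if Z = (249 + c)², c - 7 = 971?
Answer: 1504505/9355274 ≈ 0.16082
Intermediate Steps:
c = 978 (c = 7 + 971 = 978)
Z = 1505529 (Z = (249 + 978)² = 1227² = 1505529)
(Z + V(-1024))/(4581770 + 4773504) = (1505529 - 1024)/(4581770 + 4773504) = 1504505/9355274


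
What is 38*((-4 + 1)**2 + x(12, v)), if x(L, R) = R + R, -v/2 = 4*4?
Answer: -2090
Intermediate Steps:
v = -32 (v = -8*4 = -2*16 = -32)
x(L, R) = 2*R
38*((-4 + 1)**2 + x(12, v)) = 38*((-4 + 1)**2 + 2*(-32)) = 38*((-3)**2 - 64) = 38*(9 - 64) = 38*(-55) = -2090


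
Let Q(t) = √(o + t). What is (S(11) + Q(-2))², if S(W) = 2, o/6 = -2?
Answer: (2 + I*√14)² ≈ -10.0 + 14.967*I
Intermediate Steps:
o = -12 (o = 6*(-2) = -12)
Q(t) = √(-12 + t)
(S(11) + Q(-2))² = (2 + √(-12 - 2))² = (2 + √(-14))² = (2 + I*√14)²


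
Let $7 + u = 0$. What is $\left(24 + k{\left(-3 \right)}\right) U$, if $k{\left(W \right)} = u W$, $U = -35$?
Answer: $-1575$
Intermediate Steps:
$u = -7$ ($u = -7 + 0 = -7$)
$k{\left(W \right)} = - 7 W$
$\left(24 + k{\left(-3 \right)}\right) U = \left(24 - -21\right) \left(-35\right) = \left(24 + 21\right) \left(-35\right) = 45 \left(-35\right) = -1575$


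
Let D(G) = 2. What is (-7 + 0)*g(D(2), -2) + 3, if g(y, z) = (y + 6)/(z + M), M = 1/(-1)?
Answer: 65/3 ≈ 21.667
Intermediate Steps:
M = -1
g(y, z) = (6 + y)/(-1 + z) (g(y, z) = (y + 6)/(z - 1) = (6 + y)/(-1 + z))
(-7 + 0)*g(D(2), -2) + 3 = (-7 + 0)*((6 + 2)/(-1 - 2)) + 3 = -7*8/(-3) + 3 = -(-7)*8/3 + 3 = -7*(-8/3) + 3 = 56/3 + 3 = 65/3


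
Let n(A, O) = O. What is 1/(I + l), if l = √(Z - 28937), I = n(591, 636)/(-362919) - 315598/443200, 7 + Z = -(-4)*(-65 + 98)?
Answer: -171000404839015111200/6902020518070194290037043 - 70427535212572939520000*I*√3/20706061554210582870111129 ≈ -2.4775e-5 - 0.0058912*I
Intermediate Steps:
Z = 125 (Z = -7 - (-4)*(-65 + 98) = -7 - (-4)*33 = -7 - 2*(-66) = -7 + 132 = 125)
I = -19136397627/26807616800 (I = 636/(-362919) - 315598/443200 = 636*(-1/362919) - 315598*1/443200 = -212/120973 - 157799/221600 = -19136397627/26807616800 ≈ -0.71384)
l = 98*I*√3 (l = √(125 - 28937) = √(-28812) = 98*I*√3 ≈ 169.74*I)
1/(I + l) = 1/(-19136397627/26807616800 + 98*I*√3)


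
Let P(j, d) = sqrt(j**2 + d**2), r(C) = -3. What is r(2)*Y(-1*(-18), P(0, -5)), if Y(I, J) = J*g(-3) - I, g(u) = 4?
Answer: -6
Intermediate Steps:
P(j, d) = sqrt(d**2 + j**2)
Y(I, J) = -I + 4*J (Y(I, J) = J*4 - I = 4*J - I = -I + 4*J)
r(2)*Y(-1*(-18), P(0, -5)) = -3*(-(-1)*(-18) + 4*sqrt((-5)**2 + 0**2)) = -3*(-1*18 + 4*sqrt(25 + 0)) = -3*(-18 + 4*sqrt(25)) = -3*(-18 + 4*5) = -3*(-18 + 20) = -3*2 = -6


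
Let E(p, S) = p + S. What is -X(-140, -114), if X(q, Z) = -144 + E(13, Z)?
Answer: 245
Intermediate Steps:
E(p, S) = S + p
X(q, Z) = -131 + Z (X(q, Z) = -144 + (Z + 13) = -144 + (13 + Z) = -131 + Z)
-X(-140, -114) = -(-131 - 114) = -1*(-245) = 245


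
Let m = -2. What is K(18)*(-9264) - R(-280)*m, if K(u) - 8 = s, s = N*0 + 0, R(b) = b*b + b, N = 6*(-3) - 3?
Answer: 82128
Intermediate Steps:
N = -21 (N = -18 - 3 = -21)
R(b) = b + b**2 (R(b) = b**2 + b = b + b**2)
s = 0 (s = -21*0 + 0 = 0 + 0 = 0)
K(u) = 8 (K(u) = 8 + 0 = 8)
K(18)*(-9264) - R(-280)*m = 8*(-9264) - (-280*(1 - 280))*(-2) = -74112 - (-280*(-279))*(-2) = -74112 - 78120*(-2) = -74112 - 1*(-156240) = -74112 + 156240 = 82128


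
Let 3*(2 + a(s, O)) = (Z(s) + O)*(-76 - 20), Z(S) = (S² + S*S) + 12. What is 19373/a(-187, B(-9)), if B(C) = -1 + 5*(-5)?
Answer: -19373/2237570 ≈ -0.0086581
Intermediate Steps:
Z(S) = 12 + 2*S² (Z(S) = (S² + S²) + 12 = 2*S² + 12 = 12 + 2*S²)
B(C) = -26 (B(C) = -1 - 25 = -26)
a(s, O) = -386 - 64*s² - 32*O (a(s, O) = -2 + (((12 + 2*s²) + O)*(-76 - 20))/3 = -2 + ((12 + O + 2*s²)*(-96))/3 = -2 + (-1152 - 192*s² - 96*O)/3 = -2 + (-384 - 64*s² - 32*O) = -386 - 64*s² - 32*O)
19373/a(-187, B(-9)) = 19373/(-386 - 64*(-187)² - 32*(-26)) = 19373/(-386 - 64*34969 + 832) = 19373/(-386 - 2238016 + 832) = 19373/(-2237570) = 19373*(-1/2237570) = -19373/2237570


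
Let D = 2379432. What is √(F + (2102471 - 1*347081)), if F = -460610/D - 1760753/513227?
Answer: √1352175173293673999353657431/27754289706 ≈ 1324.9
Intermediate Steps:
F = -201181341853/55508579412 (F = -460610/2379432 - 1760753/513227 = -460610*1/2379432 - 1760753*1/513227 = -230305/1189716 - 1760753/513227 = -201181341853/55508579412 ≈ -3.6243)
√(F + (2102471 - 1*347081)) = √(-201181341853/55508579412 + (2102471 - 1*347081)) = √(-201181341853/55508579412 + (2102471 - 347081)) = √(-201181341853/55508579412 + 1755390) = √(97439004032688827/55508579412) = √1352175173293673999353657431/27754289706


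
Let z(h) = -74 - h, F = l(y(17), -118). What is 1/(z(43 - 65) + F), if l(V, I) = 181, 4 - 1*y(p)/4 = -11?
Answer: 1/129 ≈ 0.0077519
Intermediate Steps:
y(p) = 60 (y(p) = 16 - 4*(-11) = 16 + 44 = 60)
F = 181
1/(z(43 - 65) + F) = 1/((-74 - (43 - 65)) + 181) = 1/((-74 - 1*(-22)) + 181) = 1/((-74 + 22) + 181) = 1/(-52 + 181) = 1/129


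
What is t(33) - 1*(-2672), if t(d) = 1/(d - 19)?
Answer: 37409/14 ≈ 2672.1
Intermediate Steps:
t(d) = 1/(-19 + d)
t(33) - 1*(-2672) = 1/(-19 + 33) - 1*(-2672) = 1/14 + 2672 = 37409/14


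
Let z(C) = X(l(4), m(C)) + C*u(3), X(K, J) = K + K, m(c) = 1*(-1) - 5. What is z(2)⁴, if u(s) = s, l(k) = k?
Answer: 38416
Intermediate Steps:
m(c) = -6 (m(c) = -1 - 5 = -6)
X(K, J) = 2*K
z(C) = 8 + 3*C (z(C) = 2*4 + C*3 = 8 + 3*C)
z(2)⁴ = (8 + 3*2)⁴ = (8 + 6)⁴ = 14⁴ = 38416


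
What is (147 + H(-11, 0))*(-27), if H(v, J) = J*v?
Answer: -3969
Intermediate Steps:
(147 + H(-11, 0))*(-27) = (147 + 0*(-11))*(-27) = (147 + 0)*(-27) = 147*(-27) = -3969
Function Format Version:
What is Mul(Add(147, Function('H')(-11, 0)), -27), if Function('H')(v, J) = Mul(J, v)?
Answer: -3969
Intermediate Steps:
Mul(Add(147, Function('H')(-11, 0)), -27) = Mul(Add(147, Mul(0, -11)), -27) = Mul(Add(147, 0), -27) = Mul(147, -27) = -3969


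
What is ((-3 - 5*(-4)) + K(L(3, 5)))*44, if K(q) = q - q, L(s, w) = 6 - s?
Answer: 748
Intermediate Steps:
K(q) = 0
((-3 - 5*(-4)) + K(L(3, 5)))*44 = ((-3 - 5*(-4)) + 0)*44 = ((-3 + 20) + 0)*44 = (17 + 0)*44 = 17*44 = 748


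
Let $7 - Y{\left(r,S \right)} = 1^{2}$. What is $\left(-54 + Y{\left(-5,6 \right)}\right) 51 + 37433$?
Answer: $34985$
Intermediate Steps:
$Y{\left(r,S \right)} = 6$ ($Y{\left(r,S \right)} = 7 - 1^{2} = 7 - 1 = 6$)
$\left(-54 + Y{\left(-5,6 \right)}\right) 51 + 37433 = \left(-54 + 6\right) 51 + 37433 = \left(-48\right) 51 + 37433 = -2448 + 37433 = 34985$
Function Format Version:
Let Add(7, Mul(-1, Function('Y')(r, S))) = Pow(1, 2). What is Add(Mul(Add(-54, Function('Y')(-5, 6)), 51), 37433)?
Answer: 34985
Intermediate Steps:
Function('Y')(r, S) = 6 (Function('Y')(r, S) = Add(7, Mul(-1, Pow(1, 2))) = Add(7, Mul(-1, 1)) = Add(7, -1) = 6)
Add(Mul(Add(-54, Function('Y')(-5, 6)), 51), 37433) = Add(Mul(Add(-54, 6), 51), 37433) = Add(Mul(-48, 51), 37433) = Add(-2448, 37433) = 34985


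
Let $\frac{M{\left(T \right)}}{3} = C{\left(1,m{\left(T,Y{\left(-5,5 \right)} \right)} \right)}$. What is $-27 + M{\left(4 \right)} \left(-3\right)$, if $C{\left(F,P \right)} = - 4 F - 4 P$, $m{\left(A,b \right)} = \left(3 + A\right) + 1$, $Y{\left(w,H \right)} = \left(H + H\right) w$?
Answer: $297$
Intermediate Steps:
$Y{\left(w,H \right)} = 2 H w$
$m{\left(A,b \right)} = 4 + A$
$M{\left(T \right)} = -60 - 12 T$ ($M{\left(T \right)} = 3 \left(\left(-4\right) 1 - 4 \left(4 + T\right)\right) = 3 \left(-4 - \left(16 + 4 T\right)\right) = 3 \left(-20 - 4 T\right) = -60 - 12 T$)
$-27 + M{\left(4 \right)} \left(-3\right) = -27 + \left(-60 - 48\right) \left(-3\right) = -27 - -324 = -27 + 324 = 297$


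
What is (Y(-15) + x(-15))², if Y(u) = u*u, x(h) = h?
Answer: 44100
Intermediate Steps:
Y(u) = u²
(Y(-15) + x(-15))² = ((-15)² - 15)² = (225 - 15)² = 210² = 44100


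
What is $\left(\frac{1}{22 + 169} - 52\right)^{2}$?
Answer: $\frac{98624761}{36481} \approx 2703.5$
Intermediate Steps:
$\left(\frac{1}{22 + 169} - 52\right)^{2} = \left(\frac{1}{191} - 52\right)^{2} = \left(- \frac{9931}{191}\right)^{2} = \frac{98624761}{36481}$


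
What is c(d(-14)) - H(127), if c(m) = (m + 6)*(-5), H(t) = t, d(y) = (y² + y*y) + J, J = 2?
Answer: -2127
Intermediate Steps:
d(y) = 2 + 2*y² (d(y) = (y² + y*y) + 2 = (y² + y²) + 2 = 2*y² + 2 = 2 + 2*y²)
c(m) = -30 - 5*m (c(m) = (6 + m)*(-5) = -30 - 5*m)
c(d(-14)) - H(127) = (-30 - 5*(2 + 2*(-14)²)) - 1*127 = (-30 - 5*(2 + 2*196)) - 127 = (-30 - 5*(2 + 392)) - 127 = (-30 - 5*394) - 127 = (-30 - 1970) - 127 = -2000 - 127 = -2127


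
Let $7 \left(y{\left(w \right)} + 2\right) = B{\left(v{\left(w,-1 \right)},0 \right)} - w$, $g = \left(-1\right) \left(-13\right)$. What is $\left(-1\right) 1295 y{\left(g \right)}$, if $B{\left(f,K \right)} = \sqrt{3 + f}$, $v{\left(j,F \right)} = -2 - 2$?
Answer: $4995 - 185 i \approx 4995.0 - 185.0 i$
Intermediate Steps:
$g = 13$
$v{\left(j,F \right)} = -4$
$y{\left(w \right)} = -2 - \frac{w}{7} + \frac{i}{7}$ ($y{\left(w \right)} = -2 + \frac{\sqrt{3 - 4} - w}{7} = -2 + \frac{\sqrt{-1} - w}{7} = -2 + \frac{i - w}{7} = -2 - \left(- \frac{i}{7} + \frac{w}{7}\right) = -2 - \frac{w}{7} + \frac{i}{7}$)
$\left(-1\right) 1295 y{\left(g \right)} = \left(-1\right) 1295 \left(-2 - \frac{13}{7} + \frac{i}{7}\right) = - 1295 \left(-2 - \frac{13}{7} + \frac{i}{7}\right) = - 1295 \left(- \frac{27}{7} + \frac{i}{7}\right) = 4995 - 185 i$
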